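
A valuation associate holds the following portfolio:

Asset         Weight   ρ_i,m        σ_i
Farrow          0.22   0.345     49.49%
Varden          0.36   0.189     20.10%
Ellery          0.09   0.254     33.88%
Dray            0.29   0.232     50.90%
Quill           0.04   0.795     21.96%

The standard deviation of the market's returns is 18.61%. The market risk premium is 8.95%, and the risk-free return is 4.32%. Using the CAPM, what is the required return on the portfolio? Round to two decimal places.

9.14%

β_Farrow = 0.345 × 49.49% / 18.61% = 0.9175
β_Varden = 0.189 × 20.10% / 18.61% = 0.2041
β_Ellery = 0.254 × 33.88% / 18.61% = 0.4624
β_Dray = 0.232 × 50.90% / 18.61% = 0.6345
β_Quill = 0.795 × 21.96% / 18.61% = 0.9381
β_P = Σ w_i β_i = 0.22×0.9175 + 0.36×0.2041 + 0.09×0.4624 + 0.29×0.6345 + 0.04×0.9381 = 0.5385
E(R_P) = R_f + β_P × MRP = 4.32% + 0.5385 × 8.95% = 9.14%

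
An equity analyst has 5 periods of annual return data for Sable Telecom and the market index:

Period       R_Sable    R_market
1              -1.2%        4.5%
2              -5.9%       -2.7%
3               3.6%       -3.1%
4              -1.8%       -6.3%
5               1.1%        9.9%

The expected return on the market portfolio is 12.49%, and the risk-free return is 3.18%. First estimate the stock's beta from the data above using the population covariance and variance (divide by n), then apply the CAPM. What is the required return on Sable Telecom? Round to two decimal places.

4.44%

Mean R_i = (-1.2 − 5.9 + 3.6 − 1.8 + 1.1) / 5 = -0.8400%
Mean R_m = (4.5 − 2.7 − 3.1 − 6.3 + 9.9) / 5 = 0.4600%
Σ(R_i − R̄_i)(R_m − R̄_m) = 23.5320  ⇒  Cov = 23.5320 / 5 = 4.7064
Σ(R_m − R̄_m)² = 173.7920  ⇒  Var(R_m) = 173.7920 / 5 = 34.7584
β = Cov / Var(R_m) = 4.7064 / 34.7584 = 0.1354
MRP = 12.49% − 3.18% = 9.31%
E(R) = R_f + β × MRP = 3.18% + 0.1354 × 9.31% = 4.44%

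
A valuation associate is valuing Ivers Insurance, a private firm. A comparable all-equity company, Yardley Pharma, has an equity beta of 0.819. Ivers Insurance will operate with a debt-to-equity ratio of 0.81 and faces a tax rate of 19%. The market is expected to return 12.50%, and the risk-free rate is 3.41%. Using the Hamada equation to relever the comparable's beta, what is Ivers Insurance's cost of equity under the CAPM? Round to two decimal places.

β_L = β_U × [1 + (1 − t)(D/E)] = 0.819 × [1 + (1 − 0.19) × 0.81]
    = 0.819 × [1 + 0.81 × 0.81] = 0.819 × 1.6561 = 1.3563
MRP = 12.50% − 3.41% = 9.09%
E(R) = R_f + β_L × MRP = 3.41% + 1.3563 × 9.09% = 15.74%

15.74%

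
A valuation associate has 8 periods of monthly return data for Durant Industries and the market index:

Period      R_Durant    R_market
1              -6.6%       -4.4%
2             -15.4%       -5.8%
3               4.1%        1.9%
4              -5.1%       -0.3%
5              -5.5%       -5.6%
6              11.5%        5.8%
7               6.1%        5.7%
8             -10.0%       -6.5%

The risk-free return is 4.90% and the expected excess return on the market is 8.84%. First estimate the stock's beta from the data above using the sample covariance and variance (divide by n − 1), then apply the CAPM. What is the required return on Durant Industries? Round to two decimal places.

Mean R_i = (-6.6 − 15.4 + 4.1 − 5.1 − 5.5 + 11.5 + 6.1 − 10.0) / 8 = -2.6125%
Mean R_m = (-4.4 − 5.8 + 1.9 − 0.3 − 5.6 + 5.8 + 5.7 − 6.5) / 8 = -1.1500%
Σ(R_i − R̄_i)(R_m − R̄_m) = 300.9150  ⇒  Cov = 300.9150 / 7 = 42.9879
Σ(R_m − R̄_m)² = 185.8600  ⇒  Var(R_m) = 185.8600 / 7 = 26.5514
β = Cov / Var(R_m) = 42.9879 / 26.5514 = 1.6190
E(R) = R_f + β × MRP = 4.90% + 1.6190 × 8.84% = 19.21%

19.21%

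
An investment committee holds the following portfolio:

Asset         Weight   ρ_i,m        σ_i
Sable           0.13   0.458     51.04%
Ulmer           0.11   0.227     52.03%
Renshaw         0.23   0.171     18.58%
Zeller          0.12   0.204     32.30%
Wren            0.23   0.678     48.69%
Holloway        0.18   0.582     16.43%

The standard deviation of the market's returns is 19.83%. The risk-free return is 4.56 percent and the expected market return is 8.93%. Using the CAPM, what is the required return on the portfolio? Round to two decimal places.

7.90%

β_Sable = 0.458 × 51.04% / 19.83% = 1.1788
β_Ulmer = 0.227 × 52.03% / 19.83% = 0.5956
β_Renshaw = 0.171 × 18.58% / 19.83% = 0.1602
β_Zeller = 0.204 × 32.30% / 19.83% = 0.3323
β_Wren = 0.678 × 48.69% / 19.83% = 1.6647
β_Holloway = 0.582 × 16.43% / 19.83% = 0.4822
β_P = Σ w_i β_i = 0.13×1.1788 + 0.11×0.5956 + 0.23×0.1602 + 0.12×0.3323 + 0.23×1.6647 + 0.18×0.4822 = 0.7652
MRP = 8.93% − 4.56% = 4.37%
E(R_P) = R_f + β_P × MRP = 4.56% + 0.7652 × 4.37% = 7.90%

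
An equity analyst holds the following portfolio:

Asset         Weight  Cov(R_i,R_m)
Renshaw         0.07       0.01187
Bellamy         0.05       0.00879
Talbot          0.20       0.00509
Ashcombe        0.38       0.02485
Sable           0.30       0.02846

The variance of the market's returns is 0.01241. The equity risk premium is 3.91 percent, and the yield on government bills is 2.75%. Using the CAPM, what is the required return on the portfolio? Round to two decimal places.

9.14%

β_Renshaw = 0.01187 / 0.01241 = 0.9565
β_Bellamy = 0.00879 / 0.01241 = 0.7083
β_Talbot = 0.00509 / 0.01241 = 0.4102
β_Ashcombe = 0.02485 / 0.01241 = 2.0024
β_Sable = 0.02846 / 0.01241 = 2.2933
β_P = Σ w_i β_i = 0.07×0.9565 + 0.05×0.7083 + 0.20×0.4102 + 0.38×2.0024 + 0.30×2.2933 = 1.6333
E(R_P) = R_f + β_P × MRP = 2.75% + 1.6333 × 3.91% = 9.14%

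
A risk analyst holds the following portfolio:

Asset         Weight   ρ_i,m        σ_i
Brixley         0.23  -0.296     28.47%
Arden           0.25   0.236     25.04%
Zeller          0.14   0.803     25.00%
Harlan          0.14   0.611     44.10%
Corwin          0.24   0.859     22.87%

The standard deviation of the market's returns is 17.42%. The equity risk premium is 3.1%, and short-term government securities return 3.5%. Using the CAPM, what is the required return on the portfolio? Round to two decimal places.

5.43%

β_Brixley = -0.296 × 28.47% / 17.42% = -0.4838
β_Arden = 0.236 × 25.04% / 17.42% = 0.3392
β_Zeller = 0.803 × 25.00% / 17.42% = 1.1524
β_Harlan = 0.611 × 44.10% / 17.42% = 1.5468
β_Corwin = 0.859 × 22.87% / 17.42% = 1.1277
β_P = Σ w_i β_i = 0.23×-0.4838 + 0.25×0.3392 + 0.14×1.1524 + 0.14×1.5468 + 0.24×1.1277 = 0.6221
E(R_P) = R_f + β_P × MRP = 3.5% + 0.6221 × 3.1% = 5.43%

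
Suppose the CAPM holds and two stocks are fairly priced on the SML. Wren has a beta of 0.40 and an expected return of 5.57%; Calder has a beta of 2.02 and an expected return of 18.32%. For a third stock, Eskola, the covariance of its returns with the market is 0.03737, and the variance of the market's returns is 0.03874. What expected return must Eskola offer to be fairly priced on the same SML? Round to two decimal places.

10.01%

MRP = (18.32% − 5.57%) / (2.02 − 0.40) = 7.8704%
R_f = 5.57% − 0.40 × 7.8704% = 2.4218%
β_Eskola = Cov / Var(R_m) = 0.03737 / 0.03874 = 0.9646
E(R_Eskola) = R_f + β × MRP = 2.4218% + 0.9646 × 7.8704% = 10.01%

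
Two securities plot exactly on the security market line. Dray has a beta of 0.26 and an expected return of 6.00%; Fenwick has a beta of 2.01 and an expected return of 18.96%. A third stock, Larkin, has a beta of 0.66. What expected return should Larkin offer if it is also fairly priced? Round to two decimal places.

8.96%

MRP (SML slope) = (18.96% − 6.00%) / (2.01 − 0.26) = 12.96% / 1.75 = 7.4057%
R_f (intercept) = 6.00% − 0.26 × 7.4057% = 4.0745%
E(R_Larkin) = R_f + β × MRP = 4.0745% + 0.66 × 7.4057% = 8.96%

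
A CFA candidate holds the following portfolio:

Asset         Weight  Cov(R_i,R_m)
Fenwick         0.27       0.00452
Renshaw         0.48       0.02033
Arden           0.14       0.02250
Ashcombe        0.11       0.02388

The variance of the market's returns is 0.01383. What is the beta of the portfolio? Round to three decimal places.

1.212

β_Fenwick = 0.00452 / 0.01383 = 0.3268
β_Renshaw = 0.02033 / 0.01383 = 1.4700
β_Arden = 0.02250 / 0.01383 = 1.6269
β_Ashcombe = 0.02388 / 0.01383 = 1.7267
β_P = Σ w_i β_i = 0.27×0.3268 + 0.48×1.4700 + 0.14×1.6269 + 0.11×1.7267 = 1.2115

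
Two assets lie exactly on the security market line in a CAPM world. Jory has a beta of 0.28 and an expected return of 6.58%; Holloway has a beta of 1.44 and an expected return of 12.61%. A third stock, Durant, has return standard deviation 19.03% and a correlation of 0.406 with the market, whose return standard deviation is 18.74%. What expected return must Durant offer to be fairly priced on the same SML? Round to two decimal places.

7.27%

MRP = (12.61% − 6.58%) / (1.44 − 0.28) = 5.1983%
R_f = 6.58% − 0.28 × 5.1983% = 5.1245%
β_Durant = ρ·σ_i/σ_m = 0.406 × 19.03 / 18.74 = 0.4123
E(R_Durant) = R_f + β × MRP = 5.1245% + 0.4123 × 5.1983% = 7.27%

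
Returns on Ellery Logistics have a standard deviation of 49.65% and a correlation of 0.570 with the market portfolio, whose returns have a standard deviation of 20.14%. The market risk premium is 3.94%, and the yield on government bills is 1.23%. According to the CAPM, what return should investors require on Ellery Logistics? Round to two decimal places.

β = ρ × σ_i / σ_m = 0.570 × 49.65% / 20.14% = 1.4052
E(R) = 1.23% + 1.4052 × 3.94% = 6.77%

6.77%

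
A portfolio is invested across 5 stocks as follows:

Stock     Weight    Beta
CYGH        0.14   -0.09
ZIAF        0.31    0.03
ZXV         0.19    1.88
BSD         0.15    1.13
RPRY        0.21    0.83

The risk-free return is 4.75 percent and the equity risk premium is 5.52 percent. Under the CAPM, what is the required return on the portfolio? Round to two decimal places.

β_P = Σ w_i β_i = 0.14×-0.09 + 0.31×0.03 + 0.19×1.88 + 0.15×1.13 + 0.21×0.83 = 0.6977
E(R_P) = R_f + β_P × MRP = 4.75% + 0.6977 × 5.52% = 8.60%

8.60%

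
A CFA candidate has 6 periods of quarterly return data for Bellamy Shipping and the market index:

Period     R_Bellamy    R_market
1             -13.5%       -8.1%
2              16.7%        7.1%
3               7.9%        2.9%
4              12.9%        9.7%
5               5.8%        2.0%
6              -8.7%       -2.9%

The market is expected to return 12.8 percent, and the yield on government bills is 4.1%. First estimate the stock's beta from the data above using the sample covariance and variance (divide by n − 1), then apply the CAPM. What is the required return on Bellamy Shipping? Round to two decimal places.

Mean R_i = (-13.5 + 16.7 + 7.9 + 12.9 + 5.8 − 8.7) / 6 = 3.5167%
Mean R_m = (-8.1 + 7.1 + 2.9 + 9.7 + 2.0 − 2.9) / 6 = 1.7833%
Σ(R_i − R̄_i)(R_m − R̄_m) = 375.1617  ⇒  Cov = 375.1617 / 5 = 75.0323
Σ(R_m − R̄_m)² = 211.8483  ⇒  Var(R_m) = 211.8483 / 5 = 42.3697
β = Cov / Var(R_m) = 75.0323 / 42.3697 = 1.7709
MRP = 12.8% − 4.1% = 8.70%
E(R) = R_f + β × MRP = 4.1% + 1.7709 × 8.7% = 19.51%

19.51%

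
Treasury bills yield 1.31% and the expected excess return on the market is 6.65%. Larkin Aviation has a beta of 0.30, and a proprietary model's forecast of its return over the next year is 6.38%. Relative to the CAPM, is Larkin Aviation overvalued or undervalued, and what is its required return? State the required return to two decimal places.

Required return = R_f + β·MRP = 1.31% + 0.30 × 6.65% = 3.31%
Forecast 6.38% > required 3.31% → the stock plots above the SML → undervalued.

Undervalued; required return 3.31%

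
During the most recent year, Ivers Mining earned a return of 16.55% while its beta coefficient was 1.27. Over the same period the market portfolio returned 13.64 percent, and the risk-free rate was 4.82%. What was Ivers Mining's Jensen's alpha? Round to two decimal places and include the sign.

Market excess return = 13.64% − 4.82% = 8.82%
CAPM benchmark = R_f + β(R_m − R_f) = 4.82% + 1.27 × 8.82% = 16.0214%
α = actual − benchmark = 16.55% − 16.0214% = +0.53%

+0.53%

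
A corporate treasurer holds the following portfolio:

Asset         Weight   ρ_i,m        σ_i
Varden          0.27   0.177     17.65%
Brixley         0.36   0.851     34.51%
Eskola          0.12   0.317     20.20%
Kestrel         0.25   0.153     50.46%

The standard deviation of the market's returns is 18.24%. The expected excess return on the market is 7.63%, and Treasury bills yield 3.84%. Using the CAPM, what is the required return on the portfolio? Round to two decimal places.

9.74%

β_Varden = 0.177 × 17.65% / 18.24% = 0.1713
β_Brixley = 0.851 × 34.51% / 18.24% = 1.6101
β_Eskola = 0.317 × 20.20% / 18.24% = 0.3511
β_Kestrel = 0.153 × 50.46% / 18.24% = 0.4233
β_P = Σ w_i β_i = 0.27×0.1713 + 0.36×1.6101 + 0.12×0.3511 + 0.25×0.4233 = 0.7738
E(R_P) = R_f + β_P × MRP = 3.84% + 0.7738 × 7.63% = 9.74%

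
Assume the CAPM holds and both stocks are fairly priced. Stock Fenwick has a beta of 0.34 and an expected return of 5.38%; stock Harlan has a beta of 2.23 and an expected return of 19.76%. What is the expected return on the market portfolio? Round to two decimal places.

Both satisfy E(R) = R_f + β·MRP, so the slope of the SML is
MRP = (19.76% − 5.38%) / (2.23 − 0.34) = 14.38% / 1.89 = 7.6085%
R_f = E(R_Fenwick) − β_Fenwick·MRP = 5.38% − 0.34 × 7.6085% = 2.7931%
E(R_m) = R_f + MRP = 2.7931% + 7.6085% = 10.40%

10.40%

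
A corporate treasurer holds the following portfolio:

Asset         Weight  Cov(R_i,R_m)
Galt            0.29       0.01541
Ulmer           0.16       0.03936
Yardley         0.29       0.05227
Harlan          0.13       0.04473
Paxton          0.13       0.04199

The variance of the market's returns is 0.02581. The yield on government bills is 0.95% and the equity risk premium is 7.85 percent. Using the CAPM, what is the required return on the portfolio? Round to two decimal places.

β_Galt = 0.01541 / 0.02581 = 0.5971
β_Ulmer = 0.03936 / 0.02581 = 1.5250
β_Yardley = 0.05227 / 0.02581 = 2.0252
β_Harlan = 0.04473 / 0.02581 = 1.7330
β_Paxton = 0.04199 / 0.02581 = 1.6269
β_P = Σ w_i β_i = 0.29×0.5971 + 0.16×1.5250 + 0.29×2.0252 + 0.13×1.7330 + 0.13×1.6269 = 1.4413
E(R_P) = R_f + β_P × MRP = 0.95% + 1.4413 × 7.85% = 12.26%

12.26%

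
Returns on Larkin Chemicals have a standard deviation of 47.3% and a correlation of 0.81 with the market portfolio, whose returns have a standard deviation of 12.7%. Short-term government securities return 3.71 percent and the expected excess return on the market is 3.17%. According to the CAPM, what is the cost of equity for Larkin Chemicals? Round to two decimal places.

13.27%

β = ρ × σ_i / σ_m = 0.81 × 47.3% / 12.7% = 3.0168
E(R) = 3.71% + 3.0168 × 3.17% = 13.27%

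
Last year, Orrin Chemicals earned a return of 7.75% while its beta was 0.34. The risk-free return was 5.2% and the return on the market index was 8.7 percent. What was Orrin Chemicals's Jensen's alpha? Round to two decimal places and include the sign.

Market excess return = 8.7% − 5.2% = 3.50%
CAPM benchmark = R_f + β(R_m − R_f) = 5.2% + 0.34 × 3.5% = 6.3900%
α = actual − benchmark = 7.75% − 6.3900% = +1.36%

+1.36%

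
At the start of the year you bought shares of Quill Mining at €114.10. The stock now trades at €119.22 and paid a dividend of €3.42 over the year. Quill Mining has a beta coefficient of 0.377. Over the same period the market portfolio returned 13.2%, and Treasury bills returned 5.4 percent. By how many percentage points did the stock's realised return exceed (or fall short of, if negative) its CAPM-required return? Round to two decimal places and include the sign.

-0.86%

Realised HPR = (P1 + D1 − P0) / P0 = (119.22 + 3.42 − 114.10) / 114.10 = 8.54 / 114.10 = 7.4847%
MRP = 13.2% − 5.4% = 7.80%
CAPM required = R_f + β·MRP = 5.4% + 0.377 × 7.8% = 8.3406%
α = realised − required = 7.4847% − 8.3406% = -0.86%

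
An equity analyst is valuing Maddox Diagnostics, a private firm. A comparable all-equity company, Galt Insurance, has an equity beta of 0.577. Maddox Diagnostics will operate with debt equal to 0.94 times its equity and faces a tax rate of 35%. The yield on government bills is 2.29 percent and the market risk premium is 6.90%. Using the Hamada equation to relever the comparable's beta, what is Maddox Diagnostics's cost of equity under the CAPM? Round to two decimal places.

8.70%

β_L = β_U × [1 + (1 − t)(D/E)] = 0.577 × [1 + (1 − 0.35) × 0.94]
    = 0.577 × [1 + 0.65 × 0.94] = 0.577 × 1.6110 = 0.9295
E(R) = R_f + β_L × MRP = 2.29% + 0.9295 × 6.90% = 8.70%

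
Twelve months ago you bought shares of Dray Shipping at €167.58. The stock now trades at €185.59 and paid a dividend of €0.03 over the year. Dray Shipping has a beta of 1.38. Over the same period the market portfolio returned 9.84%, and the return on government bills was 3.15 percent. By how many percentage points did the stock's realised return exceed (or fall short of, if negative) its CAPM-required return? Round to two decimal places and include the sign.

-1.62%

Realised HPR = (P1 + D1 − P0) / P0 = (185.59 + 0.03 − 167.58) / 167.58 = 18.04 / 167.58 = 10.7650%
MRP = 9.84% − 3.15% = 6.69%
CAPM required = R_f + β·MRP = 3.15% + 1.38 × 6.69% = 12.3822%
α = realised − required = 10.7650% − 12.3822% = -1.62%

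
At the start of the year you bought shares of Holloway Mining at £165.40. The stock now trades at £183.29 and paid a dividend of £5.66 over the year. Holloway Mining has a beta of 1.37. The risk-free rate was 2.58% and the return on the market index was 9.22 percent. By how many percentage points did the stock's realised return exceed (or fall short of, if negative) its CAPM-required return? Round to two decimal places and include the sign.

+2.56%

Realised HPR = (P1 + D1 − P0) / P0 = (183.29 + 5.66 − 165.40) / 165.40 = 23.55 / 165.40 = 14.2382%
MRP = 9.22% − 2.58% = 6.64%
CAPM required = R_f + β·MRP = 2.58% + 1.37 × 6.64% = 11.6768%
α = realised − required = 14.2382% − 11.6768% = +2.56%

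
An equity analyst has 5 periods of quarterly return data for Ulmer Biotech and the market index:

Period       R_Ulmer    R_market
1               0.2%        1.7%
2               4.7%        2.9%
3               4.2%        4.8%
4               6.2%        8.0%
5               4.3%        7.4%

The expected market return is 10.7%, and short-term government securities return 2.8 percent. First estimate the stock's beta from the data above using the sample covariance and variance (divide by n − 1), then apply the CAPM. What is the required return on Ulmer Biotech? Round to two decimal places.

7.61%

Mean R_i = (0.2 + 4.7 + 4.2 + 6.2 + 4.3) / 5 = 3.9200%
Mean R_m = (1.7 + 2.9 + 4.8 + 8.0 + 7.4) / 5 = 4.9600%
Σ(R_i − R̄_i)(R_m − R̄_m) = 18.3340  ⇒  Cov = 18.3340 / 4 = 4.5835
Σ(R_m − R̄_m)² = 30.0920  ⇒  Var(R_m) = 30.0920 / 4 = 7.5230
β = Cov / Var(R_m) = 4.5835 / 7.5230 = 0.6093
MRP = 10.7% − 2.8% = 7.90%
E(R) = R_f + β × MRP = 2.8% + 0.6093 × 7.9% = 7.61%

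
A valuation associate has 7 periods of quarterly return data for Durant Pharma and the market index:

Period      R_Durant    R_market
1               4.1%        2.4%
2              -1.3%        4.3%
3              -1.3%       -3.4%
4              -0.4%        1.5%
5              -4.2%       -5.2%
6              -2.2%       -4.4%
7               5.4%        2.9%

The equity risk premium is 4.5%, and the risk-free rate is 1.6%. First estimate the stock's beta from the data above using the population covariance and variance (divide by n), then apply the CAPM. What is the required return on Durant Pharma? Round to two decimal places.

Mean R_i = (4.1 − 1.3 − 1.3 − 0.4 − 4.2 − 2.2 + 5.4) / 7 = 0.0143%
Mean R_m = (2.4 + 4.3 − 3.4 + 1.5 − 5.2 − 4.4 + 2.9) / 7 = -0.2714%
Σ(R_i − R̄_i)(R_m − R̄_m) = 55.2771  ⇒  Cov = 55.2771 / 7 = 7.8967
Σ(R_m − R̄_m)² = 92.3543  ⇒  Var(R_m) = 92.3543 / 7 = 13.1935
β = Cov / Var(R_m) = 7.8967 / 13.1935 = 0.5985
E(R) = R_f + β × MRP = 1.6% + 0.5985 × 4.5% = 4.29%

4.29%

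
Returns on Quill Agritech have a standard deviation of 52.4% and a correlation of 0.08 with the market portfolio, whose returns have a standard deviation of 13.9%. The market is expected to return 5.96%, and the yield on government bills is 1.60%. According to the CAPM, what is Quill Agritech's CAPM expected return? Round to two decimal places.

β = ρ × σ_i / σ_m = 0.08 × 52.4% / 13.9% = 0.3016
MRP = 5.96% − 1.60% = 4.36%
E(R) = 1.60% + 0.3016 × 4.36% = 2.91%

2.91%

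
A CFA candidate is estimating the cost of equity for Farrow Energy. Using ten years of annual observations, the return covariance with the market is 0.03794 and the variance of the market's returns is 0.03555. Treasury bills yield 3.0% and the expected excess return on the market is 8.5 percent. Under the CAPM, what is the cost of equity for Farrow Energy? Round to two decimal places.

12.07%

β = Cov(R_i, R_m) / Var(R_m) = 0.03794 / 0.03555 = 1.0672
E(R) = R_f + β × MRP = 3.0% + 1.0672 × 8.5% = 12.07%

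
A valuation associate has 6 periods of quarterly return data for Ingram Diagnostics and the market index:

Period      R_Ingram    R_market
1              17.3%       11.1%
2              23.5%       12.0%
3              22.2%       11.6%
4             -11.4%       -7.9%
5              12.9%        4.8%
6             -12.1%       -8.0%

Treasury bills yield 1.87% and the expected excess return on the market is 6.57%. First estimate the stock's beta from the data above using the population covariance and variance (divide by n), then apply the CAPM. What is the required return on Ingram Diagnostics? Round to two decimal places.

12.97%

Mean R_i = (17.3 + 23.5 + 22.2 − 11.4 + 12.9 − 12.1) / 6 = 8.7333%
Mean R_m = (11.1 + 12.0 + 11.6 − 7.9 + 4.8 − 8.0) / 6 = 3.9333%
Σ(R_i − R̄_i)(R_m − R̄_m) = 774.2233  ⇒  Cov = 774.2233 / 6 = 129.0372
Σ(R_m − R̄_m)² = 458.3933  ⇒  Var(R_m) = 458.3933 / 6 = 76.3989
β = Cov / Var(R_m) = 129.0372 / 76.3989 = 1.6890
E(R) = R_f + β × MRP = 1.87% + 1.6890 × 6.57% = 12.97%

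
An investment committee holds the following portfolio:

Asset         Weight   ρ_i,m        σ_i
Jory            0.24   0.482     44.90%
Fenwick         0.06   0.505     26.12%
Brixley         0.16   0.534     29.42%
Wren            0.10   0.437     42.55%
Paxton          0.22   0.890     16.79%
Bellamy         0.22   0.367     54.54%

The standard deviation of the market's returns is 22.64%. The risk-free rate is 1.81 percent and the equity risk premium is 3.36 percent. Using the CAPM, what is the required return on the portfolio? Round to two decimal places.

β_Jory = 0.482 × 44.90% / 22.64% = 0.9559
β_Fenwick = 0.505 × 26.12% / 22.64% = 0.5826
β_Brixley = 0.534 × 29.42% / 22.64% = 0.6939
β_Wren = 0.437 × 42.55% / 22.64% = 0.8213
β_Paxton = 0.890 × 16.79% / 22.64% = 0.6600
β_Bellamy = 0.367 × 54.54% / 22.64% = 0.8841
β_P = Σ w_i β_i = 0.24×0.9559 + 0.06×0.5826 + 0.16×0.6939 + 0.10×0.8213 + 0.22×0.6600 + 0.22×0.8841 = 0.7972
E(R_P) = R_f + β_P × MRP = 1.81% + 0.7972 × 3.36% = 4.49%

4.49%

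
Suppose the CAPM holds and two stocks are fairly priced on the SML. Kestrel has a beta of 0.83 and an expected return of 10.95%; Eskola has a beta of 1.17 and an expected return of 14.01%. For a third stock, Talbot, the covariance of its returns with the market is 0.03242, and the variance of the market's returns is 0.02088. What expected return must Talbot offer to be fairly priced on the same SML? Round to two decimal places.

17.45%

MRP = (14.01% − 10.95%) / (1.17 − 0.83) = 9.0000%
R_f = 10.95% − 0.83 × 9.0000% = 3.4800%
β_Talbot = Cov / Var(R_m) = 0.03242 / 0.02088 = 1.5527
E(R_Talbot) = R_f + β × MRP = 3.4800% + 1.5527 × 9.0000% = 17.45%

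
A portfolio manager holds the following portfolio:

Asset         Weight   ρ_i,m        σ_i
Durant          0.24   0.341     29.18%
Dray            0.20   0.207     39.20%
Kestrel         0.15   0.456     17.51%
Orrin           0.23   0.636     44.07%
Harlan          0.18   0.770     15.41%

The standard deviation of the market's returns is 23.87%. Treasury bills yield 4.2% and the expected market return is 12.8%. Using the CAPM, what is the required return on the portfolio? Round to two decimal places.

9.17%

β_Durant = 0.341 × 29.18% / 23.87% = 0.4169
β_Dray = 0.207 × 39.20% / 23.87% = 0.3399
β_Kestrel = 0.456 × 17.51% / 23.87% = 0.3345
β_Orrin = 0.636 × 44.07% / 23.87% = 1.1742
β_Harlan = 0.770 × 15.41% / 23.87% = 0.4971
β_P = Σ w_i β_i = 0.24×0.4169 + 0.20×0.3399 + 0.15×0.3345 + 0.23×1.1742 + 0.18×0.4971 = 0.5778
MRP = 12.8% − 4.2% = 8.60%
E(R_P) = R_f + β_P × MRP = 4.2% + 0.5778 × 8.6% = 9.17%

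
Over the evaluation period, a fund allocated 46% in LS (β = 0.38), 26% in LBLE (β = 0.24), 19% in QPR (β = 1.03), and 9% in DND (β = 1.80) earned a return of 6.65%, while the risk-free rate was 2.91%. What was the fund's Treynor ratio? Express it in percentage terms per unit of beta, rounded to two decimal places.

6.29%

β_P = 0.46×0.38 + 0.26×0.24 + 0.19×1.03 + 0.09×1.80 = 0.5949
Treynor = (R_P − R_f) / β_P = (6.65% − 2.91%) / 0.5949 = 3.74% / 0.5949 = 6.29%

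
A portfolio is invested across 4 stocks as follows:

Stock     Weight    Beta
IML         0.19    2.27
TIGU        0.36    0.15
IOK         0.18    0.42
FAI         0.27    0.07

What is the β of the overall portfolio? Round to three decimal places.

β_P = Σ w_i β_i = 0.19×2.27 + 0.36×0.15 + 0.18×0.42 + 0.27×0.07 = 0.5798

0.580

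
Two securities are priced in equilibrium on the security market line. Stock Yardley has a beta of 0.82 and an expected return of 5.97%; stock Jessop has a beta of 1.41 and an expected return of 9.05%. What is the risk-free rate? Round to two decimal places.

Both satisfy E(R) = R_f + β·MRP, so the slope of the SML is
MRP = (9.05% − 5.97%) / (1.41 − 0.82) = 3.08% / 0.59 = 5.2203%
R_f = E(R_Yardley) − β_Yardley·MRP = 5.97% − 0.82 × 5.2203% = 1.6894%

1.69%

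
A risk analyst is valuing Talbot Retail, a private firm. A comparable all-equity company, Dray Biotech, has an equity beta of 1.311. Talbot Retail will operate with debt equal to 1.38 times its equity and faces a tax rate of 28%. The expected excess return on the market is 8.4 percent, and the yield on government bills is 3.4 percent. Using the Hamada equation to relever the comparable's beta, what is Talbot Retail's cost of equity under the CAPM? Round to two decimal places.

25.35%

β_L = β_U × [1 + (1 − t)(D/E)] = 1.311 × [1 + (1 − 0.28) × 1.38]
    = 1.311 × [1 + 0.72 × 1.38] = 1.311 × 1.9936 = 2.6136
E(R) = R_f + β_L × MRP = 3.4% + 2.6136 × 8.4% = 25.35%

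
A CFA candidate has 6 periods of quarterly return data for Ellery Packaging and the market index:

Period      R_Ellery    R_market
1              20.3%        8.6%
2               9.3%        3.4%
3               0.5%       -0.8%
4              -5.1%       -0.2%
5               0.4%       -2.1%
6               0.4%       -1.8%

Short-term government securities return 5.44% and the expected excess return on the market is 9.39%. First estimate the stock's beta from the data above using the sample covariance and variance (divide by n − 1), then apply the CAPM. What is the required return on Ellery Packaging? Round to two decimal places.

Mean R_i = (20.3 + 9.3 + 0.5 − 5.1 + 0.4 + 0.4) / 6 = 4.3000%
Mean R_m = (8.6 + 3.4 − 0.8 − 0.2 − 2.1 − 1.8) / 6 = 1.1833%
Σ(R_i − R̄_i)(R_m − R̄_m) = 174.7300  ⇒  Cov = 174.7300 / 5 = 34.9460
Σ(R_m − R̄_m)² = 85.4483  ⇒  Var(R_m) = 85.4483 / 5 = 17.0897
β = Cov / Var(R_m) = 34.9460 / 17.0897 = 2.0449
E(R) = R_f + β × MRP = 5.44% + 2.0449 × 9.39% = 24.64%

24.64%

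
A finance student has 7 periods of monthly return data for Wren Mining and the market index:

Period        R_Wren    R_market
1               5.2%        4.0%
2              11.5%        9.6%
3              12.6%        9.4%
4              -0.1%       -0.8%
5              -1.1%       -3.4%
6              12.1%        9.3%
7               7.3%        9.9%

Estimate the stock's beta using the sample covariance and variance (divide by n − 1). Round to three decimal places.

0.965

Mean R_i = (5.2 + 11.5 + 12.6 − 0.1 − 1.1 + 12.1 + 7.3) / 7 = 6.7857%
Mean R_m = (4.0 + 9.6 + 9.4 − 0.8 − 3.4 + 9.3 + 9.9) / 7 = 5.4286%
Σ(R_i − R̄_i)(R_m − R̄_m) = 180.4029  ⇒  Cov = 180.4029 / 6 = 30.0672
Σ(R_m − R̄_m)² = 186.9343  ⇒  Var(R_m) = 186.9343 / 6 = 31.1557
β = Cov / Var(R_m) = 30.0672 / 31.1557 = 0.9651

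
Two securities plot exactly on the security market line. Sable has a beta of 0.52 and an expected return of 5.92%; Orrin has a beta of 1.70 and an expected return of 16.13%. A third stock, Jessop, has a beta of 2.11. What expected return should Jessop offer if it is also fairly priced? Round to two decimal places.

19.68%

MRP (SML slope) = (16.13% − 5.92%) / (1.70 − 0.52) = 10.21% / 1.18 = 8.6525%
R_f (intercept) = 5.92% − 0.52 × 8.6525% = 1.4207%
E(R_Jessop) = R_f + β × MRP = 1.4207% + 2.11 × 8.6525% = 19.68%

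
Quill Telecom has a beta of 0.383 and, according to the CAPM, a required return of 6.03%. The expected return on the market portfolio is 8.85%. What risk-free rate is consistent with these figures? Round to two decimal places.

E(R) = R_f + β(E(R_m) − R_f) = R_f(1 − β) + β·E(R_m)
6.03% = R_f × (1 − 0.383) + 0.383 × 8.85%
6.03% = R_f × 0.617 + 3.38955%
R_f = (6.03% − 3.38955%) / 0.617 = 4.28%

4.28%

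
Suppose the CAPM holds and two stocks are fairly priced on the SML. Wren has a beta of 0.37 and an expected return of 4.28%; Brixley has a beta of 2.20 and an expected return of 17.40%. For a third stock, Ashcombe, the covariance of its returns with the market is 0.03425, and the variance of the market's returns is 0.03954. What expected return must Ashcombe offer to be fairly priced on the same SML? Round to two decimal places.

MRP = (17.40% − 4.28%) / (2.20 − 0.37) = 7.1694%
R_f = 4.28% − 0.37 × 7.1694% = 1.6273%
β_Ashcombe = Cov / Var(R_m) = 0.03425 / 0.03954 = 0.8662
E(R_Ashcombe) = R_f + β × MRP = 1.6273% + 0.8662 × 7.1694% = 7.84%

7.84%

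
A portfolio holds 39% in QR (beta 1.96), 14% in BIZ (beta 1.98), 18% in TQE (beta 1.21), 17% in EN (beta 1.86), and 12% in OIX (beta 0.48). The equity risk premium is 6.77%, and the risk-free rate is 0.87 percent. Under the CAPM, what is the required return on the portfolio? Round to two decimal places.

11.93%

β_P = Σ w_i β_i = 0.39×1.96 + 0.14×1.98 + 0.18×1.21 + 0.17×1.86 + 0.12×0.48 = 1.6332
E(R_P) = R_f + β_P × MRP = 0.87% + 1.6332 × 6.77% = 11.93%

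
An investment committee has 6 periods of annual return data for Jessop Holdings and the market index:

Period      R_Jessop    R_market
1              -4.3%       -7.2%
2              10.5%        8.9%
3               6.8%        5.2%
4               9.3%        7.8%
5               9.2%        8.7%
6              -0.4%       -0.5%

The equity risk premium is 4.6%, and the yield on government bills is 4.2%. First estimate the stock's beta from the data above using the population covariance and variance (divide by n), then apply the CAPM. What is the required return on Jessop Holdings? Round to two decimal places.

Mean R_i = (-4.3 + 10.5 + 6.8 + 9.3 + 9.2 − 0.4) / 6 = 5.1833%
Mean R_m = (-7.2 + 8.9 + 5.2 + 7.8 + 8.7 − 0.5) / 6 = 3.8167%
Σ(R_i − R̄_i)(R_m − R̄_m) = 193.8517  ⇒  Cov = 193.8517 / 6 = 32.3086
Σ(R_m − R̄_m)² = 207.4683  ⇒  Var(R_m) = 207.4683 / 6 = 34.5781
β = Cov / Var(R_m) = 32.3086 / 34.5781 = 0.9344
E(R) = R_f + β × MRP = 4.2% + 0.9344 × 4.6% = 8.50%

8.50%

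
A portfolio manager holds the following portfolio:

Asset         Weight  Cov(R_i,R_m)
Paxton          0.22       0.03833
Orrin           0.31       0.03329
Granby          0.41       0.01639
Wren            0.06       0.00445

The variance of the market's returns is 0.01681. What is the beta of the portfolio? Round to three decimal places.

1.531

β_Paxton = 0.03833 / 0.01681 = 2.2802
β_Orrin = 0.03329 / 0.01681 = 1.9804
β_Granby = 0.01639 / 0.01681 = 0.9750
β_Wren = 0.00445 / 0.01681 = 0.2647
β_P = Σ w_i β_i = 0.22×2.2802 + 0.31×1.9804 + 0.41×0.9750 + 0.06×0.2647 = 1.5312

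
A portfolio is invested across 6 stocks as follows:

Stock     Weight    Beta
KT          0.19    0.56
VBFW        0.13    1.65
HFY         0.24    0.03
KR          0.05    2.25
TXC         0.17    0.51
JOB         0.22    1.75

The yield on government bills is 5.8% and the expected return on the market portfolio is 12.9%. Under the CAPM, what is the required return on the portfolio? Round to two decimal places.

12.28%

β_P = Σ w_i β_i = 0.19×0.56 + 0.13×1.65 + 0.24×0.03 + 0.05×2.25 + 0.17×0.51 + 0.22×1.75 = 0.9123
MRP = 12.9% − 5.8% = 7.10%
E(R_P) = R_f + β_P × MRP = 5.8% + 0.9123 × 7.1% = 12.28%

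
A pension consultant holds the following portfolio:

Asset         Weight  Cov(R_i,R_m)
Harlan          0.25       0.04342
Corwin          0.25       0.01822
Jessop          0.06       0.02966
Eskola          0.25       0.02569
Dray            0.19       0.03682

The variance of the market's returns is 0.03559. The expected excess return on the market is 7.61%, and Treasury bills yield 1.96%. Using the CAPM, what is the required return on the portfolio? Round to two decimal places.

8.50%

β_Harlan = 0.04342 / 0.03559 = 1.2200
β_Corwin = 0.01822 / 0.03559 = 0.5119
β_Jessop = 0.02966 / 0.03559 = 0.8334
β_Eskola = 0.02569 / 0.03559 = 0.7218
β_Dray = 0.03682 / 0.03559 = 1.0346
β_P = Σ w_i β_i = 0.25×1.2200 + 0.25×0.5119 + 0.06×0.8334 + 0.25×0.7218 + 0.19×1.0346 = 0.8600
E(R_P) = R_f + β_P × MRP = 1.96% + 0.8600 × 7.61% = 8.50%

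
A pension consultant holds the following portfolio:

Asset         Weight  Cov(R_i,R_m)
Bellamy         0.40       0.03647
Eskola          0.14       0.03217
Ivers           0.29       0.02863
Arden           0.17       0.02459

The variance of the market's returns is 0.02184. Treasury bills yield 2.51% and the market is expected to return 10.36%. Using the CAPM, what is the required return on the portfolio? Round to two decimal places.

β_Bellamy = 0.03647 / 0.02184 = 1.6699
β_Eskola = 0.03217 / 0.02184 = 1.4730
β_Ivers = 0.02863 / 0.02184 = 1.3109
β_Arden = 0.02459 / 0.02184 = 1.1259
β_P = Σ w_i β_i = 0.40×1.6699 + 0.14×1.4730 + 0.29×1.3109 + 0.17×1.1259 = 1.4457
MRP = 10.36% − 2.51% = 7.85%
E(R_P) = R_f + β_P × MRP = 2.51% + 1.4457 × 7.85% = 13.86%

13.86%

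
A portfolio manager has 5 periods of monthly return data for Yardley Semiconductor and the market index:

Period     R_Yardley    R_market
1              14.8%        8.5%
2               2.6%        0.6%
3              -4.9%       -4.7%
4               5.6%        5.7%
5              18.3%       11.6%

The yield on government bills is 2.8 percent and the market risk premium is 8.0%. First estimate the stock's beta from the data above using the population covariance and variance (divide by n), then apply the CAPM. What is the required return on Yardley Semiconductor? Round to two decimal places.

Mean R_i = (14.8 + 2.6 − 4.9 + 5.6 + 18.3) / 5 = 7.2800%
Mean R_m = (8.5 + 0.6 − 4.7 + 5.7 + 11.6) / 5 = 4.3400%
Σ(R_i − R̄_i)(R_m − R̄_m) = 236.6140  ⇒  Cov = 236.6140 / 5 = 47.3228
Σ(R_m − R̄_m)² = 167.5720  ⇒  Var(R_m) = 167.5720 / 5 = 33.5144
β = Cov / Var(R_m) = 47.3228 / 33.5144 = 1.4120
E(R) = R_f + β × MRP = 2.8% + 1.4120 × 8.0% = 14.10%

14.10%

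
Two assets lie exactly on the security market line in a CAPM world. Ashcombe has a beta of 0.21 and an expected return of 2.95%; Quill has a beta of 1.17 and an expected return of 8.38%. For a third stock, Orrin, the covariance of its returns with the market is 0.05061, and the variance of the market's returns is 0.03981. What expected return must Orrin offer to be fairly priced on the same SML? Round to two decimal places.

MRP = (8.38% − 2.95%) / (1.17 − 0.21) = 5.6563%
R_f = 2.95% − 0.21 × 5.6563% = 1.7622%
β_Orrin = Cov / Var(R_m) = 0.05061 / 0.03981 = 1.2713
E(R_Orrin) = R_f + β × MRP = 1.7622% + 1.2713 × 5.6563% = 8.95%

8.95%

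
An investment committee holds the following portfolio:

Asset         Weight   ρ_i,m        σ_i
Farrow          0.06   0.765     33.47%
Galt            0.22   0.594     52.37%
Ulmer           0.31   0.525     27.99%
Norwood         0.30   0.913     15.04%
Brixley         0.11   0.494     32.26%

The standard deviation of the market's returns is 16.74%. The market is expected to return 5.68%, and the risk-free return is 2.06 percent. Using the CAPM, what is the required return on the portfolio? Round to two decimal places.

β_Farrow = 0.765 × 33.47% / 16.74% = 1.5295
β_Galt = 0.594 × 52.37% / 16.74% = 1.8583
β_Ulmer = 0.525 × 27.99% / 16.74% = 0.8778
β_Norwood = 0.913 × 15.04% / 16.74% = 0.8203
β_Brixley = 0.494 × 32.26% / 16.74% = 0.9520
β_P = Σ w_i β_i = 0.06×1.5295 + 0.22×1.8583 + 0.31×0.8778 + 0.30×0.8203 + 0.11×0.9520 = 1.1235
MRP = 5.68% − 2.06% = 3.62%
E(R_P) = R_f + β_P × MRP = 2.06% + 1.1235 × 3.62% = 6.13%

6.13%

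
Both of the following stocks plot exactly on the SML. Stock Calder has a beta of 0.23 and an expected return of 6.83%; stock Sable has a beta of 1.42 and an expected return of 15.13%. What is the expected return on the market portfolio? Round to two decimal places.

Both satisfy E(R) = R_f + β·MRP, so the slope of the SML is
MRP = (15.13% − 6.83%) / (1.42 − 0.23) = 8.30% / 1.19 = 6.9748%
R_f = E(R_Calder) − β_Calder·MRP = 6.83% − 0.23 × 6.9748% = 5.2258%
E(R_m) = R_f + MRP = 5.2258% + 6.9748% = 12.20%

12.20%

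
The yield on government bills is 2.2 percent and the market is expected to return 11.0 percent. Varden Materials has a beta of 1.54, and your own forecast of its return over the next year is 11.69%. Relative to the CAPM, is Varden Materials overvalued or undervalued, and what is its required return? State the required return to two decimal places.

MRP = 11.0% − 2.2% = 8.80%
Required return = R_f + β·MRP = 2.2% + 1.54 × 8.8% = 15.75%
Forecast 11.69% < required 15.75% → the stock plots below the SML → overvalued.

Overvalued; required return 15.75%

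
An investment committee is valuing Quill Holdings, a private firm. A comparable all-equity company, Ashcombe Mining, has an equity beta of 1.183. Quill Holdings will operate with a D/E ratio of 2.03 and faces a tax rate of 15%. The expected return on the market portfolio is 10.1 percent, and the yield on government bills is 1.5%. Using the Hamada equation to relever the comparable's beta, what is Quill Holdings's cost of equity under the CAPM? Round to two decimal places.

β_L = β_U × [1 + (1 − t)(D/E)] = 1.183 × [1 + (1 − 0.15) × 2.03]
    = 1.183 × [1 + 0.85 × 2.03] = 1.183 × 2.7255 = 3.2243
MRP = 10.1% − 1.5% = 8.60%
E(R) = R_f + β_L × MRP = 1.5% + 3.2243 × 8.6% = 29.23%

29.23%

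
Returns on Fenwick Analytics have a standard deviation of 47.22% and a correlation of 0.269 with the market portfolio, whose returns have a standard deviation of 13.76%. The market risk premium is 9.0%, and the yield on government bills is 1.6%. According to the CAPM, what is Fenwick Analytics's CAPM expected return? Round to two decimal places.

β = ρ × σ_i / σ_m = 0.269 × 47.22% / 13.76% = 0.9231
E(R) = 1.6% + 0.9231 × 9.0% = 9.91%

9.91%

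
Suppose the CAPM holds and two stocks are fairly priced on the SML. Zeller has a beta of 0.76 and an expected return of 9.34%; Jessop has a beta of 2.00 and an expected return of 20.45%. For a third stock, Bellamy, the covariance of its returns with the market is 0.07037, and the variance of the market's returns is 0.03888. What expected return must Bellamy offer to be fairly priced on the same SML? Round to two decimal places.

18.75%

MRP = (20.45% − 9.34%) / (2.00 − 0.76) = 8.9597%
R_f = 9.34% − 0.76 × 8.9597% = 2.5306%
β_Bellamy = Cov / Var(R_m) = 0.07037 / 0.03888 = 1.8099
E(R_Bellamy) = R_f + β × MRP = 2.5306% + 1.8099 × 8.9597% = 18.75%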